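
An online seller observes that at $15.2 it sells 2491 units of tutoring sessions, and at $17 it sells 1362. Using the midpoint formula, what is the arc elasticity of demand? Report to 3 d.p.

ΔQ = 1362 − 2491 = -1129; ΔP = 17 − 15.2 = 1.8.
Midpoints: P̄ = 16.10, Q̄ = 1926.5.
ε = (ΔQ/ΔP)(P̄/Q̄) = (-1129/1.8)(16.10/1926.5).

-5.242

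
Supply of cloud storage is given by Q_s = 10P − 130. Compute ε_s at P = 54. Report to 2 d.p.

1.32

At P = 54, Q_s = 410.
dQ_s/dP = 10.
ε_s = (dQ_s/dP)(P/Q_s) = (10)(54/410).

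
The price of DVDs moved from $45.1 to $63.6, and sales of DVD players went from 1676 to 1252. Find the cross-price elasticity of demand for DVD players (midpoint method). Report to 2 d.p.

-0.85

ΔQ_x = 1252 − 1676 = -424; ΔP_y = 63.6 − 45.1 = 18.5.
Midpoints: P̄_y = 54.35, Q̄_x = 1464.0.
ε_xy = (ΔQ_x/ΔP_y)(P̄_y/Q̄_x) = (-424/18.5)(54.35/1464.0).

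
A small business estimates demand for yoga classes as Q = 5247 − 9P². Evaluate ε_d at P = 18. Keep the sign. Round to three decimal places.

At P = 18, Q = 2331.
dQ/dP = −18P = -324.
ε = (dQ/dP)(P/Q) = (-324)(18/2331).
|ε| > 1, so demand is elastic at this price.

-2.502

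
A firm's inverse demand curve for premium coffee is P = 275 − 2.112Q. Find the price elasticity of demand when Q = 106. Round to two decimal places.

At Q = 106, P = 275 − 2.112(106) = 51.13.
dP/dQ = −2.112, so dQ/dP = 1/(−2.112) = -0.473.
ε = (dQ/dP)(P/Q) = (-0.473)(51.13/106).

-0.23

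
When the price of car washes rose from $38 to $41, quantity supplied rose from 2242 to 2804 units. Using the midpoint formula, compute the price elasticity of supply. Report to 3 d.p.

2.933

ΔQ = 2804 − 2242 = 562; ΔP = 41 − 38 = 3.
Midpoints: P̄ = 39.50, Q̄ = 2523.0.
ε_s = (ΔQ/ΔP)(P̄/Q̄) = (562/3)(39.50/2523.0).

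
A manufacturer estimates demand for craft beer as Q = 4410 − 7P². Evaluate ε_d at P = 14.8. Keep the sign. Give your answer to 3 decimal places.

At P = 14.8, Q = 2876.720.
dQ/dP = −14P = -207.200.
ε = (dQ/dP)(P/Q) = (-207.200)(14.8/2876.720).

-1.066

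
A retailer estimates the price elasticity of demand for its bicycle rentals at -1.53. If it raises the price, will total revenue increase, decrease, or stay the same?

decrease

|ε| = 1.53 > 1, so demand is elastic. A price rise therefore reduces total revenue.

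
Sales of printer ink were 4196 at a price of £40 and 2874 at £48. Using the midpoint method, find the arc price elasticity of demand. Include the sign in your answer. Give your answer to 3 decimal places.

ΔQ = 2874 − 4196 = -1322; ΔP = 48 − 40 = 8.
Midpoints: P̄ = 44.00, Q̄ = 3535.0.
ε = (ΔQ/ΔP)(P̄/Q̄) = (-1322/8)(44.00/3535.0).

-2.057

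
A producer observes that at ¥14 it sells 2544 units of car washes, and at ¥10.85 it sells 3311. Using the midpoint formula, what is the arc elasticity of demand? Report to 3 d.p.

-1.033

ΔQ = 3311 − 2544 = 767; ΔP = 10.85 − 14 = -3.15.
Midpoints: P̄ = 12.43, Q̄ = 2927.5.
ε = (ΔQ/ΔP)(P̄/Q̄) = (767/-3.15)(12.43/2927.5).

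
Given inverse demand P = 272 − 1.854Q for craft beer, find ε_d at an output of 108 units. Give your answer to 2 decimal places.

-0.36

At Q = 108, P = 272 − 1.854(108) = 71.77.
dP/dQ = −1.854, so dQ/dP = 1/(−1.854) = -0.539.
ε = (dQ/dP)(P/Q) = (-0.539)(71.77/108).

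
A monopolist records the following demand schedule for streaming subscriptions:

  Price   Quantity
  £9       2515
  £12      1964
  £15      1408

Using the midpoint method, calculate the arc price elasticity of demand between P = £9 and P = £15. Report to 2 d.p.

-1.13

At P = 9, Q = 2515; at P = 15, Q = 1408.
ΔQ = -1107, ΔP = 6. Midpoints: P̄ = 12.00, Q̄ = 1961.5.
ε = (ΔQ/ΔP)(P̄/Q̄) = (-1107/6)(12.00/1961.5).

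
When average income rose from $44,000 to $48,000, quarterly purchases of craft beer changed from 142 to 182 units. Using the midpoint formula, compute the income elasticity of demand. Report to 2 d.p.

2.84

ΔQ = 40, ΔI = 4000. Midpoints: Ī = 46,000, Q̄ = 162.0.
ε_I = (ΔQ/ΔI)(Ī/Q̄) = (40/4000)(46000/162.0).
ε_I > 0, so the good is normal.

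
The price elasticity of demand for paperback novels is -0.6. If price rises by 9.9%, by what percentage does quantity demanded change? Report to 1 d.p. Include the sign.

%ΔQ ≈ ε × %ΔP = (-0.6)(9.9%) = -5.94%.

-5.9%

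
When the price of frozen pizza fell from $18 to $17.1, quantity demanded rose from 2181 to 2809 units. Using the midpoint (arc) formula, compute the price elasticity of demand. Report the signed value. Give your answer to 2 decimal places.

ΔQ = 2809 − 2181 = 628; ΔP = 17.1 − 18 = -0.9.
Midpoints: P̄ = 17.55, Q̄ = 2495.0.
ε = (ΔQ/ΔP)(P̄/Q̄) = (628/-0.9)(17.55/2495.0).

-4.91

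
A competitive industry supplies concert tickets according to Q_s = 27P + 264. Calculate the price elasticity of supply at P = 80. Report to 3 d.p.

At P = 80, Q_s = 2424.
dQ_s/dP = 27.
ε_s = (dQ_s/dP)(P/Q_s) = (27)(80/2424).

0.891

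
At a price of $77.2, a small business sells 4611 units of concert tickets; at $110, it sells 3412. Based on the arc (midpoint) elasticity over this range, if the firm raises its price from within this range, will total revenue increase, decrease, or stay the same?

Arc ε = (-1199/32.8)(93.60/4011.5) ≈ -0.853.
|ε| = 0.85 < 1, so demand is inelastic. A price rise therefore raises total revenue.

increase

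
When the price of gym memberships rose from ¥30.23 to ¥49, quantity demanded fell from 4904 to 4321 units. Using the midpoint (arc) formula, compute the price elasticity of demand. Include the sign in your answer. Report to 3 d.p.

ΔQ = 4321 − 4904 = -583; ΔP = 49 − 30.23 = 18.77.
Midpoints: P̄ = 39.62, Q̄ = 4612.5.
ε = (ΔQ/ΔP)(P̄/Q̄) = (-583/18.77)(39.62/4612.5).

-0.267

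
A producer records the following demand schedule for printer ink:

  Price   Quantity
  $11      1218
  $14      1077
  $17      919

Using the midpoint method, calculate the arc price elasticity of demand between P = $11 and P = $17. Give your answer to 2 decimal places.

At P = 11, Q = 1218; at P = 17, Q = 919.
ΔQ = -299, ΔP = 6. Midpoints: P̄ = 14.00, Q̄ = 1068.5.
ε = (ΔQ/ΔP)(P̄/Q̄) = (-299/6)(14.00/1068.5).

-0.65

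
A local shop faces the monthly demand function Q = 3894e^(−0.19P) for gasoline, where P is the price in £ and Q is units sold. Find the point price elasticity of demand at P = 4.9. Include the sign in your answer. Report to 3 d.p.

At P = 4.9, Q = 1534.857.
dQ/dP = −0.19·3894e^(−0.19P) = −0.19Q = -291.623.
ε = (dQ/dP)(P/Q) = (-291.623)(4.9/1534.857).
|ε| < 1, so demand is inelastic at this price.

-0.931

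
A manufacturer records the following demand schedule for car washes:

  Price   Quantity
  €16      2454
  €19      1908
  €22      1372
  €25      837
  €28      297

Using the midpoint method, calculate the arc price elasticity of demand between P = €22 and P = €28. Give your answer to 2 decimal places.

-5.37

At P = 22, Q = 1372; at P = 28, Q = 297.
ΔQ = -1075, ΔP = 6. Midpoints: P̄ = 25.00, Q̄ = 834.5.
ε = (ΔQ/ΔP)(P̄/Q̄) = (-1075/6)(25.00/834.5).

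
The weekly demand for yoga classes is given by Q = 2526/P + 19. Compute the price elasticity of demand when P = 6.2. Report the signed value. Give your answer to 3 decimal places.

-0.955

At P = 6.2, Q = 426.419.
dQ/dP = −2526/P² = -65.713.
ε = (dQ/dP)(P/Q) = (-65.713)(6.2/426.419).
|ε| < 1, so demand is inelastic at this price.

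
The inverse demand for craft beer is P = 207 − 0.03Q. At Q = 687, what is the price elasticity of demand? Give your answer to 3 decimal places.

-9.044

At Q = 687, P = 207 − 0.03(687) = 186.39.
dP/dQ = −0.03, so dQ/dP = 1/(−0.03) = -33.333.
ε = (dQ/dP)(P/Q) = (-33.333)(186.39/687).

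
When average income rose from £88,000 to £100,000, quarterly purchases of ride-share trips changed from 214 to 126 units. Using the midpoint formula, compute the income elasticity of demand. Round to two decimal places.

ΔQ = -88, ΔI = 12000. Midpoints: Ī = 94,000, Q̄ = 170.0.
ε_I = (ΔQ/ΔI)(Ī/Q̄) = (-88/12000)(94000/170.0).
ε_I < 0, so the good is inferior.

-4.05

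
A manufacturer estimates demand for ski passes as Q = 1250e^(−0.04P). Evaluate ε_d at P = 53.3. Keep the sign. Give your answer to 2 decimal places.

At P = 53.3, Q = 148.250.
dQ/dP = −0.04·1250e^(−0.04P) = −0.04Q = -5.930.
ε = (dQ/dP)(P/Q) = (-5.930)(53.3/148.250).

-2.13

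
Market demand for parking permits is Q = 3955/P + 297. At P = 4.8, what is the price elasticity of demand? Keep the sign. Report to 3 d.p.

-0.735

At P = 4.8, Q = 1120.958.
dQ/dP = −3955/P² = -171.658.
ε = (dQ/dP)(P/Q) = (-171.658)(4.8/1120.958).
|ε| < 1, so demand is inelastic at this price.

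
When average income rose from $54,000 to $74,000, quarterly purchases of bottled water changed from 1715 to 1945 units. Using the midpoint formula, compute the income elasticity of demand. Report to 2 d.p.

0.40

ΔQ = 230, ΔI = 20000. Midpoints: Ī = 64,000, Q̄ = 1830.0.
ε_I = (ΔQ/ΔI)(Ī/Q̄) = (230/20000)(64000/1830.0).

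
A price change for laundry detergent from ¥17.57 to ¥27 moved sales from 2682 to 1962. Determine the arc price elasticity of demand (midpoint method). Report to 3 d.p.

ΔQ = 1962 − 2682 = -720; ΔP = 27 − 17.57 = 9.43.
Midpoints: P̄ = 22.29, Q̄ = 2322.0.
ε = (ΔQ/ΔP)(P̄/Q̄) = (-720/9.43)(22.29/2322.0).

-0.733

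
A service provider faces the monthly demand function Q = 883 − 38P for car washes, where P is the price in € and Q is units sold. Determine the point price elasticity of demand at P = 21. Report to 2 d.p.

At P = 21, Q = 85.
dQ/dP = −38.
ε = (dQ/dP)(P/Q) = (-38)(21/85).
|ε| > 1, so demand is elastic at this price.

-9.39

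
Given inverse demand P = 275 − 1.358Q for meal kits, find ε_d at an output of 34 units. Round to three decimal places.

At Q = 34, P = 275 − 1.358(34) = 228.83.
dP/dQ = −1.358, so dQ/dP = 1/(−1.358) = -0.736.
ε = (dQ/dP)(P/Q) = (-0.736)(228.83/34).

-4.956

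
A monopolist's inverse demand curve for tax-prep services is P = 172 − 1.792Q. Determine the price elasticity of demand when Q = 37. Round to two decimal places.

-1.59

At Q = 37, P = 172 − 1.792(37) = 105.70.
dP/dQ = −1.792, so dQ/dP = 1/(−1.792) = -0.558.
ε = (dQ/dP)(P/Q) = (-0.558)(105.70/37).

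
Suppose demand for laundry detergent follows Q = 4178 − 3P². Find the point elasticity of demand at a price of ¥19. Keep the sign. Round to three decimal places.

-0.700

At P = 19, Q = 3095.
dQ/dP = −6P = -114.
ε = (dQ/dP)(P/Q) = (-114)(19/3095).
|ε| < 1, so demand is inelastic at this price.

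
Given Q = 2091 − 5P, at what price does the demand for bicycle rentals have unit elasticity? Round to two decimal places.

209.10

For linear demand Q = a − bP, ε = −bP/(a − bP). |ε| = 1 when bP = a − bP, i.e. P = a/(2b).
P = 2091/(2·5) = 2091/10 = 209.1000.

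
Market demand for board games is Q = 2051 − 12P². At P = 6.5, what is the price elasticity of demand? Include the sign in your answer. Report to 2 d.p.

At P = 6.5, Q = 1544.
dQ/dP = −24P = -156.
ε = (dQ/dP)(P/Q) = (-156)(6.5/1544).
|ε| < 1, so demand is inelastic at this price.

-0.66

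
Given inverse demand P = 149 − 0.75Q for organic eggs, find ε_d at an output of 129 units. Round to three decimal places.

At Q = 129, P = 149 − 0.75(129) = 52.25.
dP/dQ = −0.75, so dQ/dP = 1/(−0.75) = -1.333.
ε = (dQ/dP)(P/Q) = (-1.333)(52.25/129).

-0.540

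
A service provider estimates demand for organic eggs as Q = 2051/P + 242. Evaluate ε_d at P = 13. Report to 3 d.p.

-0.395

At P = 13, Q = 399.769.
dQ/dP = −2051/P² = -12.136.
ε = (dQ/dP)(P/Q) = (-12.136)(13/399.769).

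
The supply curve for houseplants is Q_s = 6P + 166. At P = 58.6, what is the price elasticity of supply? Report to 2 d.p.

At P = 58.6, Q_s = 517.60.
dQ_s/dP = 6.
ε_s = (dQ_s/dP)(P/Q_s) = (6)(58.6/517.60).

0.68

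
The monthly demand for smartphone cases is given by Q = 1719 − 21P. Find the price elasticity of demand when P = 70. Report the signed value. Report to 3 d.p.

At P = 70, Q = 249.
dQ/dP = −21.
ε = (dQ/dP)(P/Q) = (-21)(70/249).

-5.904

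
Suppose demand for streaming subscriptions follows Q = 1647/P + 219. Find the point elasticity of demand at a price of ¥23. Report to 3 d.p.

At P = 23, Q = 290.609.
dQ/dP = −1647/P² = -3.113.
ε = (dQ/dP)(P/Q) = (-3.113)(23/290.609).

-0.246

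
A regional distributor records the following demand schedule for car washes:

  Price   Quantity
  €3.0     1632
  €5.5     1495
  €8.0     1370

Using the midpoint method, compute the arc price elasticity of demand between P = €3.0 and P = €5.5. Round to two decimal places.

At P = 3.0, Q = 1632; at P = 5.5, Q = 1495.
ΔQ = -137, ΔP = 2.5. Midpoints: P̄ = 4.25, Q̄ = 1563.5.
ε = (ΔQ/ΔP)(P̄/Q̄) = (-137/2.5)(4.25/1563.5).

-0.15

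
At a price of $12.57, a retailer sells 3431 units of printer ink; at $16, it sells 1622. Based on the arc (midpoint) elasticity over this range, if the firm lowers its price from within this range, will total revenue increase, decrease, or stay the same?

Arc ε = (-1809/3.43)(14.29/2526.5) ≈ -2.982.
|ε| = 2.98 > 1, so demand is elastic. A price cut therefore raises total revenue.

increase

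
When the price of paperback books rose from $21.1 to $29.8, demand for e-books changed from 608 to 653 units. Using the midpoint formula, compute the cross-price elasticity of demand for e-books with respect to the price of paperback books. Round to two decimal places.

ΔQ_x = 653 − 608 = 45; ΔP_y = 29.8 − 21.1 = 8.7.
Midpoints: P̄_y = 25.45, Q̄_x = 630.5.
ε_xy = (ΔQ_x/ΔP_y)(P̄_y/Q̄_x) = (45/8.7)(25.45/630.5).

0.21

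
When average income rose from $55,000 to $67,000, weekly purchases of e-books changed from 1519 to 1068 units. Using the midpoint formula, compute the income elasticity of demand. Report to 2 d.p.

-1.77

ΔQ = -451, ΔI = 12000. Midpoints: Ī = 61,000, Q̄ = 1293.5.
ε_I = (ΔQ/ΔI)(Ī/Q̄) = (-451/12000)(61000/1293.5).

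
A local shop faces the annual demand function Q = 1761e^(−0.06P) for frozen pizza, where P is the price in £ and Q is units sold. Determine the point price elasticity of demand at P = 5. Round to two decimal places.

At P = 5, Q = 1304.581.
dQ/dP = −0.06·1761e^(−0.06P) = −0.06Q = -78.275.
ε = (dQ/dP)(P/Q) = (-78.275)(5/1304.581).

-0.30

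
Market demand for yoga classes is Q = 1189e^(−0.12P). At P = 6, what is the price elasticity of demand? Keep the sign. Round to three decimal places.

At P = 6, Q = 578.748.
dQ/dP = −0.12·1189e^(−0.12P) = −0.12Q = -69.450.
ε = (dQ/dP)(P/Q) = (-69.450)(6/578.748).
|ε| < 1, so demand is inelastic at this price.

-0.720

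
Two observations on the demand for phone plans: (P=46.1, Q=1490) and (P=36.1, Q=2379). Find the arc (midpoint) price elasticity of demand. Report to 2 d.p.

-1.89

ΔQ = 2379 − 1490 = 889; ΔP = 36.1 − 46.1 = -10.
Midpoints: P̄ = 41.10, Q̄ = 1934.5.
ε = (ΔQ/ΔP)(P̄/Q̄) = (889/-10)(41.10/1934.5).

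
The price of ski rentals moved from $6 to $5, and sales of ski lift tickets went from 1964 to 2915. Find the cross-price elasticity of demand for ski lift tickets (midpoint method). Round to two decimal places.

ΔQ_x = 2915 − 1964 = 951; ΔP_y = 5 − 6 = -1.
Midpoints: P̄_y = 5.50, Q̄_x = 2439.5.
ε_xy = (ΔQ_x/ΔP_y)(P̄_y/Q̄_x) = (951/-1)(5.50/2439.5).
ε_xy < 0, so the goods are complements.

-2.14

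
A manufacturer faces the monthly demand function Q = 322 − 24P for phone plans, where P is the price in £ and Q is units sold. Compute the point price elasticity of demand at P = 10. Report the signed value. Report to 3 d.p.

At P = 10, Q = 82.
dQ/dP = −24.
ε = (dQ/dP)(P/Q) = (-24)(10/82).

-2.927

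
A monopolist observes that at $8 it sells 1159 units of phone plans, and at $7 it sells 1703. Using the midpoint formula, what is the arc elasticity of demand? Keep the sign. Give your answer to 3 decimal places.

ΔQ = 1703 − 1159 = 544; ΔP = 7 − 8 = -1.
Midpoints: P̄ = 7.50, Q̄ = 1431.0.
ε = (ΔQ/ΔP)(P̄/Q̄) = (544/-1)(7.50/1431.0).

-2.851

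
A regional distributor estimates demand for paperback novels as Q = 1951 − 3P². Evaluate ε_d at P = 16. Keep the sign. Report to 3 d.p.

-1.298

At P = 16, Q = 1183.
dQ/dP = −6P = -96.
ε = (dQ/dP)(P/Q) = (-96)(16/1183).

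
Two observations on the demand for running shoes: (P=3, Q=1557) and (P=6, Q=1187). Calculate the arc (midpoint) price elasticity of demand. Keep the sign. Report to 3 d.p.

ΔQ = 1187 − 1557 = -370; ΔP = 6 − 3 = 3.
Midpoints: P̄ = 4.50, Q̄ = 1372.0.
ε = (ΔQ/ΔP)(P̄/Q̄) = (-370/3)(4.50/1372.0).

-0.405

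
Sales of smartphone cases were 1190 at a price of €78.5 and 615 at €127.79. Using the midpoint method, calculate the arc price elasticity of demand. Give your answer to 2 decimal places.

-1.33

ΔQ = 615 − 1190 = -575; ΔP = 127.79 − 78.5 = 49.29.
Midpoints: P̄ = 103.15, Q̄ = 902.5.
ε = (ΔQ/ΔP)(P̄/Q̄) = (-575/49.29)(103.15/902.5).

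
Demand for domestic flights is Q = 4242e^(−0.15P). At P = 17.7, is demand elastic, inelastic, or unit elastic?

elastic

Q = 298.208, dQ/dP = -44.731.
ε = (dQ/dP)(P/Q) ≈ -2.655.
|ε| = 2.65 > 1.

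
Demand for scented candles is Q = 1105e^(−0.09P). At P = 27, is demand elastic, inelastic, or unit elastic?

elastic

Q = 97.281, dQ/dP = -8.755.
ε = (dQ/dP)(P/Q) ≈ -2.430.
|ε| = 2.43 > 1.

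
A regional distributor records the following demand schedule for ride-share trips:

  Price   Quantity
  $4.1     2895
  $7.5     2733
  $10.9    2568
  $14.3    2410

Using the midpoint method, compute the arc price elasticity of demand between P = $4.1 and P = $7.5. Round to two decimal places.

-0.10

At P = 4.1, Q = 2895; at P = 7.5, Q = 2733.
ΔQ = -162, ΔP = 3.4. Midpoints: P̄ = 5.80, Q̄ = 2814.0.
ε = (ΔQ/ΔP)(P̄/Q̄) = (-162/3.4)(5.80/2814.0).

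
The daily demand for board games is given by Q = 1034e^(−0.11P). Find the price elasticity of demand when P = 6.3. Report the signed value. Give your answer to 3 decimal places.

At P = 6.3, Q = 517.076.
dQ/dP = −0.11·1034e^(−0.11P) = −0.11Q = -56.878.
ε = (dQ/dP)(P/Q) = (-56.878)(6.3/517.076).

-0.693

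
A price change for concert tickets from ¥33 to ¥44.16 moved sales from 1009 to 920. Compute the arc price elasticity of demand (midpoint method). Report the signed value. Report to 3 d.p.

ΔQ = 920 − 1009 = -89; ΔP = 44.16 − 33 = 11.16.
Midpoints: P̄ = 38.58, Q̄ = 964.5.
ε = (ΔQ/ΔP)(P̄/Q̄) = (-89/11.16)(38.58/964.5).

-0.319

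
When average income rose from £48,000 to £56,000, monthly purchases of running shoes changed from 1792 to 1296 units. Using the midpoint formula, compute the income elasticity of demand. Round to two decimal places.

ΔQ = -496, ΔI = 8000. Midpoints: Ī = 52,000, Q̄ = 1544.0.
ε_I = (ΔQ/ΔI)(Ī/Q̄) = (-496/8000)(52000/1544.0).
ε_I < 0, so the good is inferior.

-2.09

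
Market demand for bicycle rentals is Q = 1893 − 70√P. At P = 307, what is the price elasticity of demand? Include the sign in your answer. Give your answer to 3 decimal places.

At P = 307, Q = 666.501.
dQ/dP = −70/(2√P) = -1.998.
ε = (dQ/dP)(P/Q) = (-1.998)(307/666.501).

-0.920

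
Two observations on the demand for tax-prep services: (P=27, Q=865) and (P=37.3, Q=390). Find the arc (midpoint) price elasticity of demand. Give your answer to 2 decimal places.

ΔQ = 390 − 865 = -475; ΔP = 37.3 − 27 = 10.3.
Midpoints: P̄ = 32.15, Q̄ = 627.5.
ε = (ΔQ/ΔP)(P̄/Q̄) = (-475/10.3)(32.15/627.5).

-2.36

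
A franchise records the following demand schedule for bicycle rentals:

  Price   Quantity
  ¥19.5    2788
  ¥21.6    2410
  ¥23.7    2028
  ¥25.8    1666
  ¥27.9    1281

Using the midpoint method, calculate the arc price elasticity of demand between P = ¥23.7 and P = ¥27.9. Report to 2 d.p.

-2.77

At P = 23.7, Q = 2028; at P = 27.9, Q = 1281.
ΔQ = -747, ΔP = 4.2. Midpoints: P̄ = 25.80, Q̄ = 1654.5.
ε = (ΔQ/ΔP)(P̄/Q̄) = (-747/4.2)(25.80/1654.5).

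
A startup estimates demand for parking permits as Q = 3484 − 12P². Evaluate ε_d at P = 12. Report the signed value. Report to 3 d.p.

At P = 12, Q = 1756.
dQ/dP = −24P = -288.
ε = (dQ/dP)(P/Q) = (-288)(12/1756).
|ε| > 1, so demand is elastic at this price.

-1.968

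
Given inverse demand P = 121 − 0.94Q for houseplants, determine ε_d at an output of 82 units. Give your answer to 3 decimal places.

-0.570

At Q = 82, P = 121 − 0.94(82) = 43.92.
dP/dQ = −0.94, so dQ/dP = 1/(−0.94) = -1.064.
ε = (dQ/dP)(P/Q) = (-1.064)(43.92/82).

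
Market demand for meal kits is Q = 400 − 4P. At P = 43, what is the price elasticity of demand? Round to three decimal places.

At P = 43, Q = 228.
dQ/dP = −4.
ε = (dQ/dP)(P/Q) = (-4)(43/228).

-0.754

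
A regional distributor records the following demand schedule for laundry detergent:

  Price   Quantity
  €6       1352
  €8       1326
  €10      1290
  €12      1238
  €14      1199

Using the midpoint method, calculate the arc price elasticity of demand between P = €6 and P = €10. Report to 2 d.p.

-0.09

At P = 6, Q = 1352; at P = 10, Q = 1290.
ΔQ = -62, ΔP = 4. Midpoints: P̄ = 8.00, Q̄ = 1321.0.
ε = (ΔQ/ΔP)(P̄/Q̄) = (-62/4)(8.00/1321.0).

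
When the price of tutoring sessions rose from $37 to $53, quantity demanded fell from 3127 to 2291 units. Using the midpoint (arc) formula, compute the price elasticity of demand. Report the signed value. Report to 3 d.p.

-0.868

ΔQ = 2291 − 3127 = -836; ΔP = 53 − 37 = 16.
Midpoints: P̄ = 45.00, Q̄ = 2709.0.
ε = (ΔQ/ΔP)(P̄/Q̄) = (-836/16)(45.00/2709.0).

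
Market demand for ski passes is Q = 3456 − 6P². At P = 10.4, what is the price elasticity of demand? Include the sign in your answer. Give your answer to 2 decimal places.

-0.46

At P = 10.4, Q = 2807.040.
dQ/dP = −12P = -124.800.
ε = (dQ/dP)(P/Q) = (-124.800)(10.4/2807.040).
|ε| < 1, so demand is inelastic at this price.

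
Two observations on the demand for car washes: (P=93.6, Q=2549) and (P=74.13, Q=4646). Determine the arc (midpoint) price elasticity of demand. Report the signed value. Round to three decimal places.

-2.511

ΔQ = 4646 − 2549 = 2097; ΔP = 74.13 − 93.6 = -19.47.
Midpoints: P̄ = 83.86, Q̄ = 3597.5.
ε = (ΔQ/ΔP)(P̄/Q̄) = (2097/-19.47)(83.86/3597.5).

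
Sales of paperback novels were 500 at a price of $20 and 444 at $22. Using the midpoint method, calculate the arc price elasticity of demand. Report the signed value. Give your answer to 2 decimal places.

-1.25

ΔQ = 444 − 500 = -56; ΔP = 22 − 20 = 2.
Midpoints: P̄ = 21.00, Q̄ = 472.0.
ε = (ΔQ/ΔP)(P̄/Q̄) = (-56/2)(21.00/472.0).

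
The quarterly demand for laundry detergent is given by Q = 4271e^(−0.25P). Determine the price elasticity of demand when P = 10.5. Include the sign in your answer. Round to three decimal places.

At P = 10.5, Q = 309.390.
dQ/dP = −0.25·4271e^(−0.25P) = −0.25Q = -77.348.
ε = (dQ/dP)(P/Q) = (-77.348)(10.5/309.390).

-2.625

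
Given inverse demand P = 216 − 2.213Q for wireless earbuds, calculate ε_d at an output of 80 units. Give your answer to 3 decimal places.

-0.220

At Q = 80, P = 216 − 2.213(80) = 38.96.
dP/dQ = −2.213, so dQ/dP = 1/(−2.213) = -0.452.
ε = (dQ/dP)(P/Q) = (-0.452)(38.96/80).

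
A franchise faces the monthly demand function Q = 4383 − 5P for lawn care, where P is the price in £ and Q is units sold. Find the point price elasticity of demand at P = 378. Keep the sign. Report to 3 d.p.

-0.758

At P = 378, Q = 2493.
dQ/dP = −5.
ε = (dQ/dP)(P/Q) = (-5)(378/2493).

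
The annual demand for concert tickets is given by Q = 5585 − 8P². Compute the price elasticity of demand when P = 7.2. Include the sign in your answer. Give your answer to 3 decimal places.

At P = 7.2, Q = 5170.280.
dQ/dP = −16P = -115.200.
ε = (dQ/dP)(P/Q) = (-115.200)(7.2/5170.280).

-0.160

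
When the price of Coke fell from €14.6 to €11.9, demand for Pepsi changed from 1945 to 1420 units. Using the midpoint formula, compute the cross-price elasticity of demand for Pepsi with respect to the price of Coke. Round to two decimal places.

ΔQ_x = 1420 − 1945 = -525; ΔP_y = 11.9 − 14.6 = -2.7.
Midpoints: P̄_y = 13.25, Q̄_x = 1682.5.
ε_xy = (ΔQ_x/ΔP_y)(P̄_y/Q̄_x) = (-525/-2.7)(13.25/1682.5).

1.53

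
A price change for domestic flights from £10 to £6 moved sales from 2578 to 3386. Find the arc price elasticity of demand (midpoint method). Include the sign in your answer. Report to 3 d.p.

ΔQ = 3386 − 2578 = 808; ΔP = 6 − 10 = -4.
Midpoints: P̄ = 8.00, Q̄ = 2982.0.
ε = (ΔQ/ΔP)(P̄/Q̄) = (808/-4)(8.00/2982.0).

-0.542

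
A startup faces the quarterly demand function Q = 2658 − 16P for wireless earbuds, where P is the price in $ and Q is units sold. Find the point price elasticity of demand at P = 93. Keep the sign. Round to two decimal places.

At P = 93, Q = 1170.
dQ/dP = −16.
ε = (dQ/dP)(P/Q) = (-16)(93/1170).

-1.27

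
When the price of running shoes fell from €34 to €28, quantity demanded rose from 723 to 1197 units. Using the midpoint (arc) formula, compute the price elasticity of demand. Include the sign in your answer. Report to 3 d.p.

-2.551

ΔQ = 1197 − 723 = 474; ΔP = 28 − 34 = -6.
Midpoints: P̄ = 31.00, Q̄ = 960.0.
ε = (ΔQ/ΔP)(P̄/Q̄) = (474/-6)(31.00/960.0).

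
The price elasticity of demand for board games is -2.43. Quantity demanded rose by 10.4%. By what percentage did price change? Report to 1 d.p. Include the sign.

-4.3%

%ΔP ≈ %ΔQ / ε = (10.4%)/(-2.43) = -4.28%.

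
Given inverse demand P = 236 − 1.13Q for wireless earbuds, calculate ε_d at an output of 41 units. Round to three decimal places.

-4.094

At Q = 41, P = 236 − 1.13(41) = 189.67.
dP/dQ = −1.13, so dQ/dP = 1/(−1.13) = -0.885.
ε = (dQ/dP)(P/Q) = (-0.885)(189.67/41).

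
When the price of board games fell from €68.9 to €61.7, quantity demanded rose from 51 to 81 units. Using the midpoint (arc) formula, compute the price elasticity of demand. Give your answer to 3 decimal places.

-4.122

ΔQ = 81 − 51 = 30; ΔP = 61.7 − 68.9 = -7.2.
Midpoints: P̄ = 65.30, Q̄ = 66.0.
ε = (ΔQ/ΔP)(P̄/Q̄) = (30/-7.2)(65.30/66.0).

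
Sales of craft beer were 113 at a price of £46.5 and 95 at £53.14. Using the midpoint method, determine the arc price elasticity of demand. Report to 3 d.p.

ΔQ = 95 − 113 = -18; ΔP = 53.14 − 46.5 = 6.64.
Midpoints: P̄ = 49.82, Q̄ = 104.0.
ε = (ΔQ/ΔP)(P̄/Q̄) = (-18/6.64)(49.82/104.0).

-1.299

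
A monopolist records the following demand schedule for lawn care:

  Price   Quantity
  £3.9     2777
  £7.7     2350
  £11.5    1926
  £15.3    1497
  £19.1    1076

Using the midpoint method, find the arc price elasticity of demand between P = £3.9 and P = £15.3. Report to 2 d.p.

At P = 3.9, Q = 2777; at P = 15.3, Q = 1497.
ΔQ = -1280, ΔP = 11.4. Midpoints: P̄ = 9.60, Q̄ = 2137.0.
ε = (ΔQ/ΔP)(P̄/Q̄) = (-1280/11.4)(9.60/2137.0).

-0.50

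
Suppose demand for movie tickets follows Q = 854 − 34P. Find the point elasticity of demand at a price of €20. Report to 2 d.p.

At P = 20, Q = 174.
dQ/dP = −34.
ε = (dQ/dP)(P/Q) = (-34)(20/174).

-3.91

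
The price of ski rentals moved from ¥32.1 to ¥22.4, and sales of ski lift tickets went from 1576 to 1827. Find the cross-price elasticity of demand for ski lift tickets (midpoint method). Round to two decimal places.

-0.41

ΔQ_x = 1827 − 1576 = 251; ΔP_y = 22.4 − 32.1 = -9.7.
Midpoints: P̄_y = 27.25, Q̄_x = 1701.5.
ε_xy = (ΔQ_x/ΔP_y)(P̄_y/Q̄_x) = (251/-9.7)(27.25/1701.5).
ε_xy < 0, so the goods are complements.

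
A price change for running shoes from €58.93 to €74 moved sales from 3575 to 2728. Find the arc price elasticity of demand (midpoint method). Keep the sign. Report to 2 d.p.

-1.19

ΔQ = 2728 − 3575 = -847; ΔP = 74 − 58.93 = 15.07.
Midpoints: P̄ = 66.47, Q̄ = 3151.5.
ε = (ΔQ/ΔP)(P̄/Q̄) = (-847/15.07)(66.47/3151.5).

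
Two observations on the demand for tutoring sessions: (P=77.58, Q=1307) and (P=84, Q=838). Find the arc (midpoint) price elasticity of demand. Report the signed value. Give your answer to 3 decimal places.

ΔQ = 838 − 1307 = -469; ΔP = 84 − 77.58 = 6.42.
Midpoints: P̄ = 80.79, Q̄ = 1072.5.
ε = (ΔQ/ΔP)(P̄/Q̄) = (-469/6.42)(80.79/1072.5).

-5.503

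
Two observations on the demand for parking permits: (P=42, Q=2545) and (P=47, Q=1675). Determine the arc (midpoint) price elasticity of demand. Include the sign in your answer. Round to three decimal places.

-3.670

ΔQ = 1675 − 2545 = -870; ΔP = 47 − 42 = 5.
Midpoints: P̄ = 44.50, Q̄ = 2110.0.
ε = (ΔQ/ΔP)(P̄/Q̄) = (-870/5)(44.50/2110.0).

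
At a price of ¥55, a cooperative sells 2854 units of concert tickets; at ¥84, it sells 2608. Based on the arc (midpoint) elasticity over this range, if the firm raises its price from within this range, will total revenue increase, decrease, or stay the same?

increase

Arc ε = (-246/29)(69.50/2731.0) ≈ -0.216.
|ε| = 0.22 < 1, so demand is inelastic. A price rise therefore raises total revenue.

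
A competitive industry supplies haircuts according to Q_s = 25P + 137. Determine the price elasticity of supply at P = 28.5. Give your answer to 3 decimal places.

At P = 28.5, Q_s = 849.50.
dQ_s/dP = 25.
ε_s = (dQ_s/dP)(P/Q_s) = (25)(28.5/849.50).

0.839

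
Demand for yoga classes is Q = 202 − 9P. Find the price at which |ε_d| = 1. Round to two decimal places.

For linear demand Q = a − bP, ε = −bP/(a − bP). |ε| = 1 when bP = a − bP, i.e. P = a/(2b).
P = 202/(2·9) = 202/18 = 11.2222.

11.22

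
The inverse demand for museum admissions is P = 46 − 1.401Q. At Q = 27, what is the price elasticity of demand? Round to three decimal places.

At Q = 27, P = 46 − 1.401(27) = 8.17.
dP/dQ = −1.401, so dQ/dP = 1/(−1.401) = -0.714.
ε = (dQ/dP)(P/Q) = (-0.714)(8.17/27).

-0.216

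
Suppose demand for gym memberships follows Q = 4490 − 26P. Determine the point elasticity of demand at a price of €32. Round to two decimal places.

-0.23

At P = 32, Q = 3658.
dQ/dP = −26.
ε = (dQ/dP)(P/Q) = (-26)(32/3658).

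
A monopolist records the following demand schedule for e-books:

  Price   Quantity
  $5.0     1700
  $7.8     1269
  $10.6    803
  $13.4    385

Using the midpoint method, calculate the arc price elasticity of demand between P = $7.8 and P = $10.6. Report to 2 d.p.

-1.48

At P = 7.8, Q = 1269; at P = 10.6, Q = 803.
ΔQ = -466, ΔP = 2.8. Midpoints: P̄ = 9.20, Q̄ = 1036.0.
ε = (ΔQ/ΔP)(P̄/Q̄) = (-466/2.8)(9.20/1036.0).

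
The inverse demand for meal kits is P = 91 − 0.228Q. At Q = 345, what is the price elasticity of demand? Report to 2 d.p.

-0.16

At Q = 345, P = 91 − 0.228(345) = 12.34.
dP/dQ = −0.228, so dQ/dP = 1/(−0.228) = -4.386.
ε = (dQ/dP)(P/Q) = (-4.386)(12.34/345).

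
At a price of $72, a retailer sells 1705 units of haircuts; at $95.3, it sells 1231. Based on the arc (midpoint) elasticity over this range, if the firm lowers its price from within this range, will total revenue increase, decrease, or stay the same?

increase

Arc ε = (-474/23.3)(83.65/1468.0) ≈ -1.159.
|ε| = 1.16 > 1, so demand is elastic. A price cut therefore raises total revenue.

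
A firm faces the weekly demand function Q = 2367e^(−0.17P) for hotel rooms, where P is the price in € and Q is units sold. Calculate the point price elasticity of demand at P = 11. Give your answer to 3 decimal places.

At P = 11, Q = 364.811.
dQ/dP = −0.17·2367e^(−0.17P) = −0.17Q = -62.018.
ε = (dQ/dP)(P/Q) = (-62.018)(11/364.811).
|ε| > 1, so demand is elastic at this price.

-1.870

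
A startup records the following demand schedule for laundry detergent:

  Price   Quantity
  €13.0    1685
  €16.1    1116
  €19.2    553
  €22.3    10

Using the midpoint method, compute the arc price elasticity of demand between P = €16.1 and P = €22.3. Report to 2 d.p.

-6.08

At P = 16.1, Q = 1116; at P = 22.3, Q = 10.
ΔQ = -1106, ΔP = 6.2. Midpoints: P̄ = 19.20, Q̄ = 563.0.
ε = (ΔQ/ΔP)(P̄/Q̄) = (-1106/6.2)(19.20/563.0).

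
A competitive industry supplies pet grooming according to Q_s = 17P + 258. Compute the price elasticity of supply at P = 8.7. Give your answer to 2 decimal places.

At P = 8.7, Q_s = 405.90.
dQ_s/dP = 17.
ε_s = (dQ_s/dP)(P/Q_s) = (17)(8.7/405.90).

0.36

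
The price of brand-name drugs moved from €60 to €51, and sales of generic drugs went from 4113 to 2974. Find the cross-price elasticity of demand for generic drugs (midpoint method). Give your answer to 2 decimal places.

ΔQ_x = 2974 − 4113 = -1139; ΔP_y = 51 − 60 = -9.
Midpoints: P̄_y = 55.50, Q̄_x = 3543.5.
ε_xy = (ΔQ_x/ΔP_y)(P̄_y/Q̄_x) = (-1139/-9)(55.50/3543.5).
ε_xy > 0, so the goods are substitutes.

1.98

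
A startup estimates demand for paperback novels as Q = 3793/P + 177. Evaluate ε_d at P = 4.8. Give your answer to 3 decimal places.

At P = 4.8, Q = 967.208.
dQ/dP = −3793/P² = -164.627.
ε = (dQ/dP)(P/Q) = (-164.627)(4.8/967.208).
|ε| < 1, so demand is inelastic at this price.

-0.817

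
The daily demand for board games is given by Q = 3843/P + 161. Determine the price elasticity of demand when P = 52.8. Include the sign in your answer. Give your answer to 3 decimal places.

At P = 52.8, Q = 233.784.
dQ/dP = −3843/P² = -1.378.
ε = (dQ/dP)(P/Q) = (-1.378)(52.8/233.784).

-0.311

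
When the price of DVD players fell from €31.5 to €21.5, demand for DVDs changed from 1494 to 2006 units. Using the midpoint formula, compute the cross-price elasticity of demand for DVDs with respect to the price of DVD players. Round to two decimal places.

-0.78

ΔQ_x = 2006 − 1494 = 512; ΔP_y = 21.5 − 31.5 = -10.
Midpoints: P̄_y = 26.50, Q̄_x = 1750.0.
ε_xy = (ΔQ_x/ΔP_y)(P̄_y/Q̄_x) = (512/-10)(26.50/1750.0).
ε_xy < 0, so the goods are complements.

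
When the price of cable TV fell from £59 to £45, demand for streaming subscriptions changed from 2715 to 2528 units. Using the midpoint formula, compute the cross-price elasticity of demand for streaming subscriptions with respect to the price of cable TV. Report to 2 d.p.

0.26

ΔQ_x = 2528 − 2715 = -187; ΔP_y = 45 − 59 = -14.
Midpoints: P̄_y = 52.00, Q̄_x = 2621.5.
ε_xy = (ΔQ_x/ΔP_y)(P̄_y/Q̄_x) = (-187/-14)(52.00/2621.5).
ε_xy > 0, so the goods are substitutes.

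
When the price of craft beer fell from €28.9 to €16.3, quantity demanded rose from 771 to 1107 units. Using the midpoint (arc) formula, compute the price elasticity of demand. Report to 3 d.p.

ΔQ = 1107 − 771 = 336; ΔP = 16.3 − 28.9 = -12.6.
Midpoints: P̄ = 22.60, Q̄ = 939.0.
ε = (ΔQ/ΔP)(P̄/Q̄) = (336/-12.6)(22.60/939.0).

-0.642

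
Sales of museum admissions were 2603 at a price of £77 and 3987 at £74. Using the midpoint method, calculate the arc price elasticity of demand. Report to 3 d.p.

ΔQ = 3987 − 2603 = 1384; ΔP = 74 − 77 = -3.
Midpoints: P̄ = 75.50, Q̄ = 3295.0.
ε = (ΔQ/ΔP)(P̄/Q̄) = (1384/-3)(75.50/3295.0).

-10.571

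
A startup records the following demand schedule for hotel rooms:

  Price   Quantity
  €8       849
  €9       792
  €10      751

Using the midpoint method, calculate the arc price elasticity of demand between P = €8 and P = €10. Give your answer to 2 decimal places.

At P = 8, Q = 849; at P = 10, Q = 751.
ΔQ = -98, ΔP = 2. Midpoints: P̄ = 9.00, Q̄ = 800.0.
ε = (ΔQ/ΔP)(P̄/Q̄) = (-98/2)(9.00/800.0).

-0.55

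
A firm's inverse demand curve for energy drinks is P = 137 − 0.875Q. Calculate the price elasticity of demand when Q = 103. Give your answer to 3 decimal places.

At Q = 103, P = 137 − 0.875(103) = 46.88.
dP/dQ = −0.875, so dQ/dP = 1/(−0.875) = -1.143.
ε = (dQ/dP)(P/Q) = (-1.143)(46.88/103).

-0.520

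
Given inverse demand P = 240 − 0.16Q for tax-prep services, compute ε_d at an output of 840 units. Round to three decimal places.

-0.786

At Q = 840, P = 240 − 0.16(840) = 105.60.
dP/dQ = −0.16, so dQ/dP = 1/(−0.16) = -6.250.
ε = (dQ/dP)(P/Q) = (-6.250)(105.60/840).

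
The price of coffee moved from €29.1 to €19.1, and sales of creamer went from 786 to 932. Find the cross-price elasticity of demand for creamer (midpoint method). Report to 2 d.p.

ΔQ_x = 932 − 786 = 146; ΔP_y = 19.1 − 29.1 = -10.
Midpoints: P̄_y = 24.10, Q̄_x = 859.0.
ε_xy = (ΔQ_x/ΔP_y)(P̄_y/Q̄_x) = (146/-10)(24.10/859.0).

-0.41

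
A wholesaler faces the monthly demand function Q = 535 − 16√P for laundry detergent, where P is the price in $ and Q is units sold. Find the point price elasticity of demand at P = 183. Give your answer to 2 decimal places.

At P = 183, Q = 318.556.
dQ/dP = −16/(2√P) = -0.591.
ε = (dQ/dP)(P/Q) = (-0.591)(183/318.556).
|ε| < 1, so demand is inelastic at this price.

-0.34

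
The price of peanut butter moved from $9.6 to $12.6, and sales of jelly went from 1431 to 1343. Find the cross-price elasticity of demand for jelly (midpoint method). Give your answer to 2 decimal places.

-0.23

ΔQ_x = 1343 − 1431 = -88; ΔP_y = 12.6 − 9.6 = 3.
Midpoints: P̄_y = 11.10, Q̄_x = 1387.0.
ε_xy = (ΔQ_x/ΔP_y)(P̄_y/Q̄_x) = (-88/3)(11.10/1387.0).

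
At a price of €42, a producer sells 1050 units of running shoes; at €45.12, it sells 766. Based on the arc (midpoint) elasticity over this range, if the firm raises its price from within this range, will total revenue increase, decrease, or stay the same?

decrease

Arc ε = (-284/3.12)(43.56/908.0) ≈ -4.367.
|ε| = 4.37 > 1, so demand is elastic. A price rise therefore reduces total revenue.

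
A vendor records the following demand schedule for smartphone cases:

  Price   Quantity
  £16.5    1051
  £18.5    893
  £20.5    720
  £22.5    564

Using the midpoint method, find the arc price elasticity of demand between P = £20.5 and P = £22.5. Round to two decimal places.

At P = 20.5, Q = 720; at P = 22.5, Q = 564.
ΔQ = -156, ΔP = 2.0. Midpoints: P̄ = 21.50, Q̄ = 642.0.
ε = (ΔQ/ΔP)(P̄/Q̄) = (-156/2.0)(21.50/642.0).

-2.61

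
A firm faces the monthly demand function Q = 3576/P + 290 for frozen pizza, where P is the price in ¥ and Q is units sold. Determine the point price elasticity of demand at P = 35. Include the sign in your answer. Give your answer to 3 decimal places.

-0.261

At P = 35, Q = 392.171.
dQ/dP = −3576/P² = -2.919.
ε = (dQ/dP)(P/Q) = (-2.919)(35/392.171).
|ε| < 1, so demand is inelastic at this price.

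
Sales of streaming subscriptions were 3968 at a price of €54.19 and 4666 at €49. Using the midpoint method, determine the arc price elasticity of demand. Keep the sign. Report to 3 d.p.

-1.607

ΔQ = 4666 − 3968 = 698; ΔP = 49 − 54.19 = -5.19.
Midpoints: P̄ = 51.59, Q̄ = 4317.0.
ε = (ΔQ/ΔP)(P̄/Q̄) = (698/-5.19)(51.59/4317.0).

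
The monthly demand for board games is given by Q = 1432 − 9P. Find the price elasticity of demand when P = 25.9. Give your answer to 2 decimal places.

-0.19

At P = 25.9, Q = 1198.900.
dQ/dP = −9.
ε = (dQ/dP)(P/Q) = (-9)(25.9/1198.900).
|ε| < 1, so demand is inelastic at this price.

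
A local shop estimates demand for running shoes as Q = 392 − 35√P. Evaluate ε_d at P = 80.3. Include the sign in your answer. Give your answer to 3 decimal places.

-2.001

At P = 80.3, Q = 78.364.
dQ/dP = −35/(2√P) = -1.953.
ε = (dQ/dP)(P/Q) = (-1.953)(80.3/78.364).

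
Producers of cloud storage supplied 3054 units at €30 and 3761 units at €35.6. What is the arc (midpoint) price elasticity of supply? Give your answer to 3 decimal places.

ΔQ = 3761 − 3054 = 707; ΔP = 35.6 − 30 = 5.6.
Midpoints: P̄ = 32.80, Q̄ = 3407.5.
ε_s = (ΔQ/ΔP)(P̄/Q̄) = (707/5.6)(32.80/3407.5).

1.215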